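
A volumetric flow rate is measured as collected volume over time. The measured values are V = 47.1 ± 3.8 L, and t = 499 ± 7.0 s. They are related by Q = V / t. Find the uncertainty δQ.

Each factor contributes (exponent × relative error)² to (δQ/Q)²:
  (1·δV/V)² = (1×0.0807)² = 0.00651;  (-1·δt/t)² = (-1×0.0140)² = 0.000197
δQ/Q = √(0.00671) = 0.0819
Q = 0.0944 L/s, so δQ = 0.0819 × 0.0944 = 0.00773 L/s.

0.00773 L/s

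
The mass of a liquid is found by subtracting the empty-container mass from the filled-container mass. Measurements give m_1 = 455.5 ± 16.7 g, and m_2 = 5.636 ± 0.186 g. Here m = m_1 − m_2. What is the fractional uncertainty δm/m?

0.0371

Each term contributes (cᵢ δxᵢ)² to (δm)²:
  (δm_1)² = 279;  (δm_2)² = 0.0346
δm = √(279) = 16.7 g
m = 449.9 g, so δm/m = 16.7/449.9 = 0.0371.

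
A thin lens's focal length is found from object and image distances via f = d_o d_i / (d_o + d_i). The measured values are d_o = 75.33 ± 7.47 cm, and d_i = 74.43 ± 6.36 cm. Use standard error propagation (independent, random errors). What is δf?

∂f/∂d_o = (d_i/(d_o+d_i))² = 0.247;  ∂f/∂d_i = (d_o/(d_o+d_i))² = 0.253
δf = √((∂f/∂d_o · δd_o)² + (∂f/∂d_i · δd_i)²) = √(3.40 + 2.59) = 2.45 cm

2.45 cm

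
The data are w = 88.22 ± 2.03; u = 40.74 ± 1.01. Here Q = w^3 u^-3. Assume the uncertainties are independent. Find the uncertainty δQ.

Q is a product of powers, so relative uncertainties combine in quadrature:
  (3·δw/w)² = (3×0.0230)² = 0.00477;  (-3·δu/u)² = (-3×0.0248)² = 0.00553
δQ/Q = √(0.0103) = 0.101
Q = 10.15, so δQ = 0.101 × 10.15 = 1.03.

1.03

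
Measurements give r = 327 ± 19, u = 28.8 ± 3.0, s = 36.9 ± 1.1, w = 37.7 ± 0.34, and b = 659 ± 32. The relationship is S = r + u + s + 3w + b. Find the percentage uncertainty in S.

For a sum/difference, combine absolute errors in quadrature:
  (δr)² = 361;  (δu)² = 9.00;  (δs)² = 1.21;  (3·δw)² = 1.04;  (δb)² = 1020
δS = √(1400) = 37.4
S = 1160, so δS/S = 37.4/1160 = 0.0321.

3.21%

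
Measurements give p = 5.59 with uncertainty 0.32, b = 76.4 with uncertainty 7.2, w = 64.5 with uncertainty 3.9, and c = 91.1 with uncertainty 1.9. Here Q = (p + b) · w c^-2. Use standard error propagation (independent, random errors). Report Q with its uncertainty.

Let u = p + b = 82.0. δu = √(δp² + δb²) = √(0.102 + 51.8) = 7.21, so δu/u = 0.0879.
Q is then a monomial in u, w, c:
δQ/Q = √((δu/u)² + (1·δw/w)² + (-2·δc/c)²) = √(0.00773 + 0.00366 + 0.00174) = 0.115
Q = 0.637, so δQ = 0.115 × 0.637 = 0.0730.

0.637 ± 0.0730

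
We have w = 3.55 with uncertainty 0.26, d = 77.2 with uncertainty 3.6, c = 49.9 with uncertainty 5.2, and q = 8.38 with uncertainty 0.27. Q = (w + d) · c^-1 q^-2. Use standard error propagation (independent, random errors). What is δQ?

Let u = w + d = 80.8. δu = √(δw² + δd²) = √(0.0676 + 13.0) = 3.61, so δu/u = 0.0447.
Q is then a monomial in u, c, q:
δQ/Q = √((δu/u)² + (-1·δc/c)² + (-2·δq/q)²) = √(0.00200 + 0.0109 + 0.00415) = 0.130
Q = 0.0230, so δQ = 0.130 × 0.0230 = 0.00301.

0.00301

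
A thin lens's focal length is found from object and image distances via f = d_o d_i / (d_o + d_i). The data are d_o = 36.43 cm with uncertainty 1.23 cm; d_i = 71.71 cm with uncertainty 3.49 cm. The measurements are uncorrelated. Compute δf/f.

∂f/∂d_o = (d_i/(d_o+d_i))² = 0.440;  ∂f/∂d_i = (d_o/(d_o+d_i))² = 0.113
δf = √((∂f/∂d_o · δd_o)² + (∂f/∂d_i · δd_i)²) = √(0.293 + 0.157) = 0.670 cm
f = 24.16 cm, so δf/f = 0.670/24.16 = 0.0278.

0.0278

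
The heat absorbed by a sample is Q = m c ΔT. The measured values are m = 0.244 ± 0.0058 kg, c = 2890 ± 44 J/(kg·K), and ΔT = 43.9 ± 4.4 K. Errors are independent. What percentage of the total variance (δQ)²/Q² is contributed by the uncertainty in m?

(δQ/Q)² = (1·δm/m)² + (1·δc/c)² + (1·δΔT/ΔT)²
  m term: (1×0.0238)² = 0.000565
  c term: (1×0.0152)² = 0.000232
  ΔT term: (1×0.100)² = 0.0100
Total = 0.0108. Share from m = 0.000565/0.0108 = 0.0521.

5.21%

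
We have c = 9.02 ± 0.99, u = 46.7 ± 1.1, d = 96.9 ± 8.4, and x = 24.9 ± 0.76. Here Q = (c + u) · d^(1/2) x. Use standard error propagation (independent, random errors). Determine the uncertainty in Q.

Let w = c + u = 55.7. δw = √(δc² + δu²) = √(0.980 + 1.21) = 1.48, so δw/w = 0.0266.
Q is then a monomial in w, d, x:
δQ/Q = √((δw/w)² + (½·δd/d)² + (1·δx/x)²) = √(0.000705 + 0.00188 + 0.000932) = 0.0593
Q = 13700, so δQ = 0.0593 × 13700 = 810.

810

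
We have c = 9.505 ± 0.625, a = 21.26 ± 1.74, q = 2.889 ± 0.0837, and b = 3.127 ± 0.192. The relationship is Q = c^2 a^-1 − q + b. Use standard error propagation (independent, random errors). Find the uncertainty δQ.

Let p = c^2·a^-1 = 4.250. δp/p = √((2·δc/c)² + (-1·δa/a)²) = √(0.0173 + 0.00670) = 0.155, so δp = 0.658.
Q = p − q + b: δQ = √(δp² + δq² + δb²) = √(0.433 + 0.00701 + 0.0369) = 0.691

0.691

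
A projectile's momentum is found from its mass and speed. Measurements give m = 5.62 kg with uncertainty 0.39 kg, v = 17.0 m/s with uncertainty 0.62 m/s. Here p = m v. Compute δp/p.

Products/powers → add relative errors in quadrature, weighted by exponent:
  (1·δm/m)² = (1×0.0694)² = 0.00482;  (1·δv/v)² = (1×0.0365)² = 0.00133
δp/p = √(0.00615) = 0.0784

0.0784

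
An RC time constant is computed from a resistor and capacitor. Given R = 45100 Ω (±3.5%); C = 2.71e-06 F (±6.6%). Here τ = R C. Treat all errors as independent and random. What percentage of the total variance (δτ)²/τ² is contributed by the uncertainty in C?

(δτ/τ)² = (1·δR/R)² + (1·δC/C)²
  R term: (1×0.0350)² = 0.00123
  C term: (1×0.0660)² = 0.00436
Total = 0.00558. Share from C = 0.00436/0.00558 = 0.781.

78.1%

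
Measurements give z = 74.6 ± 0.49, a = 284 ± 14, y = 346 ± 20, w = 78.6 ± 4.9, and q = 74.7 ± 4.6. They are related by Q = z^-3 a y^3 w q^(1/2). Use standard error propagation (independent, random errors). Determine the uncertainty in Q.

3.74e+06

Relative error in a monomial: (δQ/Q)² = Σ (nᵢ · δxᵢ/xᵢ)².
  (-3·δz/z)² = (-3×0.00657)² = 0.000388;  (1·δa/a)² = (1×0.0493)² = 0.00243;  (3·δy/y)² = (3×0.0578)² = 0.0301;  (1·δw/w)² = (1×0.0623)² = 0.00389;  (½·δq/q)² = (0.5×0.0616)² = 0.000948
δQ/Q = √(0.0377) = 0.194
Q = 1.92e+07, so δQ = 0.194 × 1.92e+07 = 3.74e+06.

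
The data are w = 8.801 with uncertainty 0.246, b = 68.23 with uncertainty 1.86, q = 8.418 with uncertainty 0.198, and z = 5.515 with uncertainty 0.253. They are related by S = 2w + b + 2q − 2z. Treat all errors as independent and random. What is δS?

2.03

Sums and differences: (δS)² = Σ (cᵢ δxᵢ)².
  (2·δw)² = 0.242;  (δb)² = 3.46;  (2·δq)² = 0.157;  (2·δz)² = 0.256
δS = √(4.11) = 2.03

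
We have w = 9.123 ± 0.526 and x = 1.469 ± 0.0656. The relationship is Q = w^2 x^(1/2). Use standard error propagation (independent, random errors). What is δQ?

11.8

Products/powers → add relative errors in quadrature, weighted by exponent:
  (2·δw/w)² = (2×0.0577)² = 0.0133;  (½·δx/x)² = (0.5×0.0447)² = 0.000499
δQ/Q = √(0.0138) = 0.117
Q = 100.9, so δQ = 0.117 × 100.9 = 11.8.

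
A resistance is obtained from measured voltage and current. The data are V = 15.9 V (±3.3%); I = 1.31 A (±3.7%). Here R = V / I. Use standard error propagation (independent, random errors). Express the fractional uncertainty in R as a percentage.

R is a product of powers, so relative uncertainties combine in quadrature:
  (1·δV/V)² = (1×0.0330)² = 0.00109;  (-1·δI/I)² = (-1×0.0370)² = 0.00137
δR/R = √(0.00246) = 0.0496

4.96%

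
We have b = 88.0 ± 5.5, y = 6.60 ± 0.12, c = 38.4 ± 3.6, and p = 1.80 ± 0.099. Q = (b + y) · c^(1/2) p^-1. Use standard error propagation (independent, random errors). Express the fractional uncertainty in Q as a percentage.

9.28%

Let u = b + y = 94.6. δu = √(δb² + δy²) = √(30.2 + 0.0144) = 5.50, so δu/u = 0.0582.
Q is then a monomial in u, c, p:
δQ/Q = √((δu/u)² + (½·δc/c)² + (-1·δp/p)²) = √(0.00338 + 0.00220 + 0.00302) = 0.0928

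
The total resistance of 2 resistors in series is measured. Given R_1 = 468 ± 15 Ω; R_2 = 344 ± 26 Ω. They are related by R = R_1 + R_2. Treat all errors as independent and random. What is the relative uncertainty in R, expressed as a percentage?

Each term contributes (cᵢ δxᵢ)² to (δR)²:
  (δR_1)² = 225;  (δR_2)² = 676
δR = √(901) = 30.0 Ω
R = 812 Ω, so δR/R = 30.0/812 = 0.0370.

3.70%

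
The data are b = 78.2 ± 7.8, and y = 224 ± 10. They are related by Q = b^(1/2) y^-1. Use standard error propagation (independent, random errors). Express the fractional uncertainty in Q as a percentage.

Since Q is a product/quotient, work with relative uncertainties:
  (½·δb/b)² = (0.5×0.0997)² = 0.00249;  (-1·δy/y)² = (-1×0.0446)² = 0.00199
δQ/Q = √(0.00448) = 0.0669

6.69%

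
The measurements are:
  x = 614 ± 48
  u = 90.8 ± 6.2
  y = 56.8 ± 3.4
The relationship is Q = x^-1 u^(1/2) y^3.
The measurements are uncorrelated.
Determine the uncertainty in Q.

565

Q is a product of powers, so relative uncertainties combine in quadrature:
  (-1·δx/x)² = (-1×0.0782)² = 0.00611;  (½·δu/u)² = (0.5×0.0683)² = 0.00117;  (3·δy/y)² = (3×0.0599)² = 0.0322
δQ/Q = √(0.0395) = 0.199
Q = 2840, so δQ = 0.199 × 2840 = 565.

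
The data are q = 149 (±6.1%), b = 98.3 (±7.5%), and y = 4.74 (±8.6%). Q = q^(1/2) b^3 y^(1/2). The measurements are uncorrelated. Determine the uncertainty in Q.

Q is a product of powers, so relative uncertainties combine in quadrature:
  (½·δq/q)² = (0.5×0.0610)² = 0.000930;  (3·δb/b)² = (3×0.0750)² = 0.0506;  (½·δy/y)² = (0.5×0.0860)² = 0.00185
δQ/Q = √(0.0534) = 0.231
Q = 2.52e+07, so δQ = 0.231 × 2.52e+07 = 5.83e+06.

5.83e+06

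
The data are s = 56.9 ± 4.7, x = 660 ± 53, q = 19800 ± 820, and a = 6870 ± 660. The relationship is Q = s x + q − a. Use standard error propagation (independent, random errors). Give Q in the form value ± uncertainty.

Let p = s·x = 37600. δp/p = √((1·δs/s)² + (1·δx/x)²) = √(0.00682 + 0.00645) = 0.115, so δp = 4330.
Q = p + q − a: δQ = √(δp² + δq² + δa²) = √(1.87e+07 + 6.72e+05 + 4.36e+05) = 4450
Q = 50500.

50500 ± 4450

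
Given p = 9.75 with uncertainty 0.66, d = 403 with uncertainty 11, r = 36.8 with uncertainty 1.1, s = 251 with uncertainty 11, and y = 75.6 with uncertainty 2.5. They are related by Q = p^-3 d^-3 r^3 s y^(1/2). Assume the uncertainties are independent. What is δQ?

Q is a product of powers, so relative uncertainties combine in quadrature:
  (-3·δp/p)² = (-3×0.0677)² = 0.0412;  (-3·δd/d)² = (-3×0.0273)² = 0.00671;  (3·δr/r)² = (3×0.0299)² = 0.00804;  (1·δs/s)² = (1×0.0438)² = 0.00192;  (½·δy/y)² = (0.5×0.0331)² = 0.000273
δQ/Q = √(0.0582) = 0.241
Q = 0.00179, so δQ = 0.241 × 0.00179 = 0.000432.

0.000432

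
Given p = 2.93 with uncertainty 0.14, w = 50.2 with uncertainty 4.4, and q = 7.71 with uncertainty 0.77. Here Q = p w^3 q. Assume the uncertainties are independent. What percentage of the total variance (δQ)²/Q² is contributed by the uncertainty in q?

(δQ/Q)² = (1·δp/p)² + (3·δw/w)² + (1·δq/q)²
  p term: (1×0.0478)² = 0.00228
  w term: (3×0.0876)² = 0.0691
  q term: (1×0.0999)² = 0.00997
Total = 0.0814. Share from q = 0.00997/0.0814 = 0.123.

12.3%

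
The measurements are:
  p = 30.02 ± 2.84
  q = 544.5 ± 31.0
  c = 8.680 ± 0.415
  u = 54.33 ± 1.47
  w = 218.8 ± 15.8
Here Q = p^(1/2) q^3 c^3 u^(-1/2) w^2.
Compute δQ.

Relative error in a monomial: (δQ/Q)² = Σ (nᵢ · δxᵢ/xᵢ)².
  (½·δp/p)² = (0.5×0.0946)² = 0.00224;  (3·δq/q)² = (3×0.0569)² = 0.0292;  (3·δc/c)² = (3×0.0478)² = 0.0206;  (−½·δu/u)² = (-0.5×0.0271)² = 0.000183;  (2·δw/w)² = (2×0.0722)² = 0.0209
δQ/Q = √(0.0730) = 0.270
Q = 3.757e+15, so δQ = 0.270 × 3.757e+15 = 1.02e+15.

1.02e+15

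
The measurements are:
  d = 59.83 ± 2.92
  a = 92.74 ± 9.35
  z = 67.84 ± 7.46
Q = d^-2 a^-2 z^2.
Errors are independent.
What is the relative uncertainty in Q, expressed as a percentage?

Each factor contributes (exponent × relative error)² to (δQ/Q)²:
  (-2·δd/d)² = (-2×0.0488)² = 0.00953;  (-2·δa/a)² = (-2×0.101)² = 0.0407;  (2·δz/z)² = (2×0.110)² = 0.0484
δQ/Q = √(0.0986) = 0.314

31.4%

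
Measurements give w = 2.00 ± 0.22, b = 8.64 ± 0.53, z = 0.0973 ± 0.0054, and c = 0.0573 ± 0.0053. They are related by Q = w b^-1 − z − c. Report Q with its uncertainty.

Let p = w·b^-1 = 0.231. δp/p = √((1·δw/w)² + (-1·δb/b)²) = √(0.0121 + 0.00376) = 0.126, so δp = 0.0292.
Q = p − z − c: δQ = √(δp² + δz² + δc²) = √(0.000850 + 2.92e-05 + 2.81e-05) = 0.0301
Q = 0.0769.

0.0769 ± 0.0301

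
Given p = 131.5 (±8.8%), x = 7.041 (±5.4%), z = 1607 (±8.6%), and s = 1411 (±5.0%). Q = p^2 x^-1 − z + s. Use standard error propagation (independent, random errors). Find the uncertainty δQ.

Let w = p^2·x^-1 = 2456. δw/w = √((2·δp/p)² + (-1·δx/x)²) = √(0.0310 + 0.00292) = 0.184, so δw = 452.
Q = w − z + s: δQ = √(δw² + δz² + δs²) = √(2.04e+05 + 19100 + 4980) = 478

478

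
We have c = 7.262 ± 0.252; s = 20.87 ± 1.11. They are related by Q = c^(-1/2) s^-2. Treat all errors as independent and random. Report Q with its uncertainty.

(8.520 ± 0.918) × 10^-4

Each factor contributes (exponent × relative error)² to (δQ/Q)²:
  (−½·δc/c)² = (-0.5×0.0347)² = 0.000301;  (-2·δs/s)² = (-2×0.0532)² = 0.0113
δQ/Q = √(0.0116) = 0.108
Q = 0.0008520, so δQ = 0.108 × 0.0008520 = 9.18e-05.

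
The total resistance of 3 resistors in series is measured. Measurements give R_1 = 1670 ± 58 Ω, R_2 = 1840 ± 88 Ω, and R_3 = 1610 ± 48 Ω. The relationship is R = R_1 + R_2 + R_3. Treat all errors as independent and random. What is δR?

Absolute uncertainties add in quadrature for a linear combination:
  (δR_1)² = 3360;  (δR_2)² = 7740;  (δR_3)² = 2300
δR = √(13400) = 116 Ω

116 Ω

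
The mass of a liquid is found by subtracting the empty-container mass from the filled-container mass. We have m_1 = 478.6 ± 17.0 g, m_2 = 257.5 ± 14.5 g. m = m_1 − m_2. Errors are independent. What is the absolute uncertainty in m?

For a sum/difference, combine absolute errors in quadrature:
  (δm_1)² = 289;  (δm_2)² = 210
δm = √(499) = 22.3 g

22.3 g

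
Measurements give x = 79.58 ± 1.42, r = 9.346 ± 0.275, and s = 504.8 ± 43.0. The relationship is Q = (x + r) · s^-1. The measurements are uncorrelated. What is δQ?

0.0153

Let u = x + r = 88.93. δu = √(δx² + δr²) = √(2.02 + 0.0756) = 1.45, so δu/u = 0.0163.
Q is then a monomial in u, s:
δQ/Q = √((δu/u)² + (-1·δs/s)²) = √(0.000265 + 0.00726) = 0.0867
Q = 0.1762, so δQ = 0.0867 × 0.1762 = 0.0153.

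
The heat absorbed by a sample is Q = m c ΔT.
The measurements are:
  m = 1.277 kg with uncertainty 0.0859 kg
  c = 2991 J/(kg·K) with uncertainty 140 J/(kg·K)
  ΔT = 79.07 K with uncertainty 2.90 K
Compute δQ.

27100 J

Relative error in a monomial: (δQ/Q)² = Σ (nᵢ · δxᵢ/xᵢ)².
  (1·δm/m)² = (1×0.0673)² = 0.00452;  (1·δc/c)² = (1×0.0468)² = 0.00219;  (1·δΔT/ΔT)² = (1×0.0367)² = 0.00135
δQ/Q = √(0.00806) = 0.0898
Q = 302000 J, so δQ = 0.0898 × 302000 = 27100 J.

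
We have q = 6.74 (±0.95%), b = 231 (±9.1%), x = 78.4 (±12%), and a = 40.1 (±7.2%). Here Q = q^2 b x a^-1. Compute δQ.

For a monomial Q ∝ q^2, b, x, a^-1, fractional errors add in quadrature:
  (2·δq/q)² = (2×0.00950)² = 0.000361;  (1·δb/b)² = (1×0.0910)² = 0.00828;  (1·δx/x)² = (1×0.120)² = 0.0144;  (-1·δa/a)² = (-1×0.0720)² = 0.00518
δQ/Q = √(0.0282) = 0.168
Q = 20500, so δQ = 0.168 × 20500 = 3450.

3450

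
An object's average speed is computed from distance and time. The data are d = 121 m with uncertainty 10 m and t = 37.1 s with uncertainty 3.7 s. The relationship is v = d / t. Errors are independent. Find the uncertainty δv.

0.422 m/s

For a monomial v ∝ d, t^-1, fractional errors add in quadrature:
  (1·δd/d)² = (1×0.0826)² = 0.00683;  (-1·δt/t)² = (-1×0.0997)² = 0.00995
δv/v = √(0.0168) = 0.130
v = 3.26 m/s, so δv = 0.130 × 3.26 = 0.422 m/s.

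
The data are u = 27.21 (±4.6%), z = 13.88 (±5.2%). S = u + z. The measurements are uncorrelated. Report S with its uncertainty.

41.09 ± 1.44

Absolute uncertainties add in quadrature for a linear combination:
  (δu)² = 1.57;  (δz)² = 0.521
δS = √(2.09) = 1.44
S = 41.09.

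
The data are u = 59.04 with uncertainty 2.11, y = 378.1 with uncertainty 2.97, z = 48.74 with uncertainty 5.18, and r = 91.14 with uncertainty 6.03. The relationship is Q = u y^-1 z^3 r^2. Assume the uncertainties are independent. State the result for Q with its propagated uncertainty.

Products/powers → add relative errors in quadrature, weighted by exponent:
  (1·δu/u)² = (1×0.0357)² = 0.00128;  (-1·δy/y)² = (-1×0.00786)² = 6.17e-05;  (3·δz/z)² = (3×0.106)² = 0.102;  (2·δr/r)² = (2×0.0662)² = 0.0175
δQ/Q = √(0.121) = 0.347
Q = 1.502e+08, so δQ = 0.347 × 1.502e+08 = 5.21e+07.

(1.502 ± 0.521) × 10^8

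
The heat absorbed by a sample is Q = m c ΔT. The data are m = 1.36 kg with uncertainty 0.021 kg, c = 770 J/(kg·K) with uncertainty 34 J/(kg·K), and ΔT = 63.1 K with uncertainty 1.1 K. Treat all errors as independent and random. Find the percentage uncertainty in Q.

4.99%

Products/powers → add relative errors in quadrature, weighted by exponent:
  (1·δm/m)² = (1×0.0154)² = 0.000238;  (1·δc/c)² = (1×0.0442)² = 0.00195;  (1·δΔT/ΔT)² = (1×0.0174)² = 0.000304
δQ/Q = √(0.00249) = 0.0499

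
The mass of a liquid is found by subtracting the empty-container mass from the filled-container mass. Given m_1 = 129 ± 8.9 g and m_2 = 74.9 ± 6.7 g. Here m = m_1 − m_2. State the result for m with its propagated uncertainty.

Sums and differences: (δm)² = Σ (cᵢ δxᵢ)².
  (δm_1)² = 79.2;  (δm_2)² = 44.9
δm = √(124) = 11.1 g
m = 54.1 g.

54.1 ± 11.1 g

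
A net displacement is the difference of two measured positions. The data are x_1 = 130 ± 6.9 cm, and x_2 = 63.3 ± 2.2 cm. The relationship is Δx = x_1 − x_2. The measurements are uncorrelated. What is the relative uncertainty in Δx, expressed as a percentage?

Δx is a linear combination, so absolute uncertainties add in quadrature:
  (δx_1)² = 47.6;  (δx_2)² = 4.84
δΔx = √(52.5) = 7.24 cm
Δx = 66.7 cm, so δΔx/Δx = 7.24/66.7 = 0.109.

10.9%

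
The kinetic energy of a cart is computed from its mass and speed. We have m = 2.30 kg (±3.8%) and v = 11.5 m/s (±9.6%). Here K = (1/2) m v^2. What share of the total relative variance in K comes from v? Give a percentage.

96.2%

(δK/K)² = (1·δm/m)² + (2·δv/v)²
  m term: (1×0.0380)² = 0.00144
  v term: (2×0.0960)² = 0.0369
Total = 0.0383. Share from v = 0.0369/0.0383 = 0.962.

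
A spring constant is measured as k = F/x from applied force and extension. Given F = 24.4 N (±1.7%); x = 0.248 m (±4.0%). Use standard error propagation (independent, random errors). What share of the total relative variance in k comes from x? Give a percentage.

(δk/k)² = (1·δF/F)² + (-1·δx/x)²
  F term: (1×0.0170)² = 0.000289
  x term: (-1×0.0400)² = 0.00160
Total = 0.00189. Share from x = 0.00160/0.00189 = 0.847.

84.7%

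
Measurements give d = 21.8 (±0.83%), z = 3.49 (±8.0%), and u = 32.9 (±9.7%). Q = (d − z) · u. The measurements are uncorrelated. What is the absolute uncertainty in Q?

Let w = d − z = 18.3. δw = √(δd² + δz²) = √(0.0327 + 0.0780) = 0.333, so δw/w = 0.0182.
Q is then a monomial in w, u:
δQ/Q = √((δw/w)² + (1·δu/u)²) = √(0.000330 + 0.00941) = 0.0987
Q = 602, so δQ = 0.0987 × 602 = 59.4.

59.4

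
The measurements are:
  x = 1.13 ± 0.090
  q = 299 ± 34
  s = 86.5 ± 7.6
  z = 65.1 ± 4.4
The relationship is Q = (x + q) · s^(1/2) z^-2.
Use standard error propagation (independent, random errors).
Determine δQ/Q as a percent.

18.2%

Let u = x + q = 300. δu = √(δx² + δq²) = √(0.00810 + 1160) = 34.0, so δu/u = 0.113.
Q is then a monomial in u, s, z:
δQ/Q = √((δu/u)² + (½·δs/s)² + (-2·δz/z)²) = √(0.0128 + 0.00193 + 0.0183) = 0.182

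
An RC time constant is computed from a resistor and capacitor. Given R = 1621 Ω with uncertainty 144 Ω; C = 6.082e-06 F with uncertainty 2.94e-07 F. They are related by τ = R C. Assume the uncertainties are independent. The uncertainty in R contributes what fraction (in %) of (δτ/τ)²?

(δτ/τ)² = (1·δR/R)² + (1·δC/C)²
  R term: (1×0.0888)² = 0.00789
  C term: (1×0.0483)² = 0.00234
Total = 0.0102. Share from R = 0.00789/0.0102 = 0.772.

77.2%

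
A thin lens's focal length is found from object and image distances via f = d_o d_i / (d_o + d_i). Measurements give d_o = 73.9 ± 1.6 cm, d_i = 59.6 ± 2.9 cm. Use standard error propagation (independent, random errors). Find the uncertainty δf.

0.944 cm

∂f/∂d_o = (d_i/(d_o+d_i))² = 0.199;  ∂f/∂d_i = (d_o/(d_o+d_i))² = 0.306
δf = √((∂f/∂d_o · δd_o)² + (∂f/∂d_i · δd_i)²) = √(0.102 + 0.790) = 0.944 cm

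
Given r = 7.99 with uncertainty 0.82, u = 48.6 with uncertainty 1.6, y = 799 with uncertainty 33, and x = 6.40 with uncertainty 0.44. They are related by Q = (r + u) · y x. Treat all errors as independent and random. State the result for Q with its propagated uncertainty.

(2.89 ± 0.250) × 10^5

Let w = r + u = 56.6. δw = √(δr² + δu²) = √(0.672 + 2.56) = 1.80, so δw/w = 0.0318.
Q is then a monomial in w, y, x:
δQ/Q = √((δw/w)² + (1·δy/y)² + (1·δx/x)²) = √(0.00101 + 0.00171 + 0.00473) = 0.0863
Q = 2.89e+05, so δQ = 0.0863 × 2.89e+05 = 25000.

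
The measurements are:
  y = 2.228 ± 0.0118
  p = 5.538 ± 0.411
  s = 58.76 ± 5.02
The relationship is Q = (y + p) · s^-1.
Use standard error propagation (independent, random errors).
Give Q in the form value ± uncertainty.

Let u = y + p = 7.766. δu = √(δy² + δp²) = √(0.000139 + 0.169) = 0.411, so δu/u = 0.0529.
Q is then a monomial in u, s:
δQ/Q = √((δu/u)² + (-1·δs/s)²) = √(0.00280 + 0.00730) = 0.101
Q = 0.1322, so δQ = 0.101 × 0.1322 = 0.0133.

0.1322 ± 0.0133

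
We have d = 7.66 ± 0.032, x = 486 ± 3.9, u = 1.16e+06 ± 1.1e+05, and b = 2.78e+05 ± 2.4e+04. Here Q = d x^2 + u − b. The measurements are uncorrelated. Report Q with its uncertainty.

Let p = d·x^2 = 1.81e+06. δp/p = √((1·δd/d)² + (2·δx/x)²) = √(1.75e-05 + 0.000258) = 0.0166, so δp = 30000.
Q = p + u − b: δQ = √(δp² + δu² + δb²) = √(9e+08 + 1.21e+10 + 5.76e+08) = 1.17e+05
Q = 2.69e+06.

(2.69 ± 0.117) × 10^6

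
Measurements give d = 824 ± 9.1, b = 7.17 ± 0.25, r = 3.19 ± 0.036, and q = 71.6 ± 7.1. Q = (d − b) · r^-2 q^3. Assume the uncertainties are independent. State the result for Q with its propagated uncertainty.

(2.95 ± 0.880) × 10^7

Let u = d − b = 817. δu = √(δd² + δb²) = √(82.8 + 0.0625) = 9.10, so δu/u = 0.0111.
Q is then a monomial in u, r, q:
δQ/Q = √((δu/u)² + (-2·δr/r)² + (3·δq/q)²) = √(0.000124 + 0.000509 + 0.0885) = 0.299
Q = 2.95e+07, so δQ = 0.299 × 2.95e+07 = 8.8e+06.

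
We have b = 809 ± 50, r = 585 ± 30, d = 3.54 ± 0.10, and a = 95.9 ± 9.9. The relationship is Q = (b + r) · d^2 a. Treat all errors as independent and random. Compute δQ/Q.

0.125

Let u = b + r = 1390. δu = √(δb² + δr²) = √(2500 + 900) = 58.3, so δu/u = 0.0418.
Q is then a monomial in u, d, a:
δQ/Q = √((δu/u)² + (2·δd/d)² + (1·δa/a)²) = √(0.00175 + 0.00319 + 0.0107) = 0.125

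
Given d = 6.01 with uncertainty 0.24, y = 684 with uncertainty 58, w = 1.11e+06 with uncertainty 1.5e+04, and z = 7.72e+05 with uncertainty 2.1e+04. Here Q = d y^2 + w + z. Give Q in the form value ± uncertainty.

Let p = d·y^2 = 2.81e+06. δp/p = √((1·δd/d)² + (2·δy/y)²) = √(0.00159 + 0.0288) = 0.174, so δp = 4.9e+05.
Q = p + w + z: δQ = √(δp² + δw² + δz²) = √(2.4e+11 + 2.25e+08 + 4.41e+08) = 4.91e+05
Q = 4.69e+06.

(4.69 ± 0.491) × 10^6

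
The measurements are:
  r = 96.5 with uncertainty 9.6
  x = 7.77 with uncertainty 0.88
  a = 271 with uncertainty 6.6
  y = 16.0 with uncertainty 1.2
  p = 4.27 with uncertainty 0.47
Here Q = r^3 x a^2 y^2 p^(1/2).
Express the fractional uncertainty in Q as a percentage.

36.0%

Products/powers → add relative errors in quadrature, weighted by exponent:
  (3·δr/r)² = (3×0.0995)² = 0.0891;  (1·δx/x)² = (1×0.113)² = 0.0128;  (2·δa/a)² = (2×0.0244)² = 0.00237;  (2·δy/y)² = (2×0.0750)² = 0.0225;  (½·δp/p)² = (0.5×0.110)² = 0.00303
δQ/Q = √(0.130) = 0.360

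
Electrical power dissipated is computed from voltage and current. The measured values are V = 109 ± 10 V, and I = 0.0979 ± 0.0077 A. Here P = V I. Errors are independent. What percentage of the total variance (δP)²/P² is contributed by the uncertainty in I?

42.4%

(δP/P)² = (1·δV/V)² + (1·δI/I)²
  V term: (1×0.0917)² = 0.00842
  I term: (1×0.0787)² = 0.00619
Total = 0.0146. Share from I = 0.00619/0.0146 = 0.424.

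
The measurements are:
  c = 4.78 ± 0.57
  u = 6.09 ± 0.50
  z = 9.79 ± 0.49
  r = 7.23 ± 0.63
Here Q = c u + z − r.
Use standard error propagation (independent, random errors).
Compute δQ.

4.29

Let p = c·u = 29.1. δp/p = √((1·δc/c)² + (1·δu/u)²) = √(0.0142 + 0.00674) = 0.145, so δp = 4.21.
Q = p + z − r: δQ = √(δp² + δz² + δr²) = √(17.8 + 0.240 + 0.397) = 4.29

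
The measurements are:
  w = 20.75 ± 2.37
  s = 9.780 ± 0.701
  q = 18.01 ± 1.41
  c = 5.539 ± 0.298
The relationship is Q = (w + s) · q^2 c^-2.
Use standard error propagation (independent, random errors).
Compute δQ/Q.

0.207

Let u = w + s = 30.53. δu = √(δw² + δs²) = √(5.62 + 0.491) = 2.47, so δu/u = 0.0810.
Q is then a monomial in u, q, c:
δQ/Q = √((δu/u)² + (2·δq/q)² + (-2·δc/c)²) = √(0.00655 + 0.0245 + 0.0116) = 0.207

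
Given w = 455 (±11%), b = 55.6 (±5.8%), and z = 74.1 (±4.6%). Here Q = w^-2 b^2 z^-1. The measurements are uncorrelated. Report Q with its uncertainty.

(2.02 ± 0.510) × 10^-4

Since Q is a product/quotient, work with relative uncertainties:
  (-2·δw/w)² = (-2×0.110)² = 0.0484;  (2·δb/b)² = (2×0.0580)² = 0.0135;  (-1·δz/z)² = (-1×0.0460)² = 0.00212
δQ/Q = √(0.0640) = 0.253
Q = 0.000202, so δQ = 0.253 × 0.000202 = 5.1e-05.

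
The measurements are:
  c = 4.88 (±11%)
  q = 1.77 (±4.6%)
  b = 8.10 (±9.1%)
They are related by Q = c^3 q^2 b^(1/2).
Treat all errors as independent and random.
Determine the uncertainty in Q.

358

Relative error in a monomial: (δQ/Q)² = Σ (nᵢ · δxᵢ/xᵢ)².
  (3·δc/c)² = (3×0.110)² = 0.109;  (2·δq/q)² = (2×0.0460)² = 0.00846;  (½·δb/b)² = (0.5×0.0910)² = 0.00207
δQ/Q = √(0.119) = 0.346
Q = 1040, so δQ = 0.346 × 1040 = 358.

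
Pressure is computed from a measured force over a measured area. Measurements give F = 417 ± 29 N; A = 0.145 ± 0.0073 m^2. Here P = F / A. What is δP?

P is a product of powers, so relative uncertainties combine in quadrature:
  (1·δF/F)² = (1×0.0695)² = 0.00484;  (-1·δA/A)² = (-1×0.0503)² = 0.00253
δP/P = √(0.00737) = 0.0859
P = 2880 Pa, so δP = 0.0859 × 2880 = 247 Pa.

247 Pa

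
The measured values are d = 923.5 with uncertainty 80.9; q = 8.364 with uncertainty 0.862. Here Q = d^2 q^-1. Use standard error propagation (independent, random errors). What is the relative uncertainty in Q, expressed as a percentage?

Q is a product of powers, so relative uncertainties combine in quadrature:
  (2·δd/d)² = (2×0.0876)² = 0.0307;  (-1·δq/q)² = (-1×0.103)² = 0.0106
δQ/Q = √(0.0413) = 0.203

20.3%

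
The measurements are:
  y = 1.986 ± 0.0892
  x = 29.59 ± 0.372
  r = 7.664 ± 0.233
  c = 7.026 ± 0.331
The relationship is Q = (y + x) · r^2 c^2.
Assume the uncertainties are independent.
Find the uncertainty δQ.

10300

Let u = y + x = 31.58. δu = √(δy² + δx²) = √(0.00796 + 0.138) = 0.383, so δu/u = 0.0121.
Q is then a monomial in u, r, c:
δQ/Q = √((δu/u)² + (2·δr/r)² + (2·δc/c)²) = √(0.000147 + 0.00370 + 0.00888) = 0.113
Q = 91560, so δQ = 0.113 × 91560 = 10300.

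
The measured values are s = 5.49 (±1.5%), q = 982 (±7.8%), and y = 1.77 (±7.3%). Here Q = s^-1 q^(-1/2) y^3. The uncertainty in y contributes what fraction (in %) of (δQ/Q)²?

96.5%

(δQ/Q)² = (-1·δs/s)² + (−½·δq/q)² + (3·δy/y)²
  s term: (-1×0.0150)² = 0.000225
  q term: (-0.5×0.0780)² = 0.00152
  y term: (3×0.0730)² = 0.0480
Total = 0.0497. Share from y = 0.0480/0.0497 = 0.965.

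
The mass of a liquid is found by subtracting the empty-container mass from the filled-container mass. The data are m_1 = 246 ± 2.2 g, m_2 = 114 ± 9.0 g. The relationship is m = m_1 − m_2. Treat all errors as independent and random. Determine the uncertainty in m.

Sums and differences: (δm)² = Σ (cᵢ δxᵢ)².
  (δm_1)² = 4.84;  (δm_2)² = 81.0
δm = √(85.8) = 9.26 g

9.26 g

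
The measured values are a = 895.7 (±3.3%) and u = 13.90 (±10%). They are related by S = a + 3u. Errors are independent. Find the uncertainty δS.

29.9

Absolute uncertainties add in quadrature for a linear combination:
  (δa)² = 874;  (3·δu)² = 17.4
δS = √(891) = 29.9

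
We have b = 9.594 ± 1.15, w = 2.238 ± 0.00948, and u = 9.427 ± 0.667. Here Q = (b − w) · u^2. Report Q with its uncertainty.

Let h = b − w = 7.356. δh = √(δb² + δw²) = √(1.32 + 8.99e-05) = 1.15, so δh/h = 0.156.
Q is then a monomial in h, u:
δQ/Q = √((δh/h)² + (2·δu/u)²) = √(0.0244 + 0.0200) = 0.211
Q = 653.7, so δQ = 0.211 × 653.7 = 138.

653.7 ± 138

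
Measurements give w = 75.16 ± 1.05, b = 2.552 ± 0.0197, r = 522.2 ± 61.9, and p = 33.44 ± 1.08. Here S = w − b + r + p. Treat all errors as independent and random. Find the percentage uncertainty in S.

9.86%

Absolute uncertainties add in quadrature for a linear combination:
  (δw)² = 1.10;  (δb)² = 0.000388;  (δr)² = 3830;  (δp)² = 1.17
δS = √(3830) = 61.9
S = 628.2, so δS/S = 61.9/628.2 = 0.0986.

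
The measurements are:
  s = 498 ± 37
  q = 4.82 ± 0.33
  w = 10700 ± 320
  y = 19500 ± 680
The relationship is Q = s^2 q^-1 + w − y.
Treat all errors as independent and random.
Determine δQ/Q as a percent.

19.8%

Let p = s^2·q^-1 = 51500. δp/p = √((2·δs/s)² + (-1·δq/q)²) = √(0.0221 + 0.00469) = 0.164, so δp = 8420.
Q = p + w − y: δQ = √(δp² + δw² + δy²) = √(7.09e+07 + 1.02e+05 + 4.62e+05) = 8450
Q = 42700, so δQ/Q = 8450/42700 = 0.198.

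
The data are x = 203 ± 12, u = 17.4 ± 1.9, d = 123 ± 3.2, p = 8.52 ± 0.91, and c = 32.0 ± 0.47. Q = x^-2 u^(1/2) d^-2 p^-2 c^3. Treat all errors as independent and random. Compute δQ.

7.83e-07

Q is a product of powers, so relative uncertainties combine in quadrature:
  (-2·δx/x)² = (-2×0.0591)² = 0.0140;  (½·δu/u)² = (0.5×0.109)² = 0.00298;  (-2·δd/d)² = (-2×0.0260)² = 0.00271;  (-2·δp/p)² = (-2×0.107)² = 0.0456;  (3·δc/c)² = (3×0.0147)² = 0.00194
δQ/Q = √(0.0672) = 0.259
Q = 3.02e-06, so δQ = 0.259 × 3.02e-06 = 7.83e-07.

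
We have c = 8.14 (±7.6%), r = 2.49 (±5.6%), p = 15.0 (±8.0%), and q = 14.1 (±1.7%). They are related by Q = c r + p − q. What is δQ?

2.27

Let w = c·r = 20.3. δw/w = √((1·δc/c)² + (1·δr/r)²) = √(0.00578 + 0.00314) = 0.0944, so δw = 1.91.
Q = w + p − q: δQ = √(δw² + δp² + δq²) = √(3.66 + 1.44 + 0.0575) = 2.27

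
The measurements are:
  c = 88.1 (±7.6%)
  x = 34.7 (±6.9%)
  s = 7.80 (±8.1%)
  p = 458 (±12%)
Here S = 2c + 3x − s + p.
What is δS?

For a sum/difference, combine absolute errors in quadrature:
  (2·δc)² = 179;  (3·δx)² = 51.6;  (δs)² = 0.399;  (δp)² = 3020
δS = √(3250) = 57.0

57.0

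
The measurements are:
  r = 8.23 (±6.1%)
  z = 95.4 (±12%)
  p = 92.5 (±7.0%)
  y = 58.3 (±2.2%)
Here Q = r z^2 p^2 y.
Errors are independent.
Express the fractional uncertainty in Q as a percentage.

Each factor contributes (exponent × relative error)² to (δQ/Q)²:
  (1·δr/r)² = (1×0.0610)² = 0.00372;  (2·δz/z)² = (2×0.120)² = 0.0576;  (2·δp/p)² = (2×0.0700)² = 0.0196;  (1·δy/y)² = (1×0.0220)² = 0.000484
δQ/Q = √(0.0814) = 0.285

28.5%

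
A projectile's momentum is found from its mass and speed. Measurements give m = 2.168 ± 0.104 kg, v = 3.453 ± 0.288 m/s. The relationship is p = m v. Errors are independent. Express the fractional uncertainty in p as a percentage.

Each factor contributes (exponent × relative error)² to (δp/p)²:
  (1·δm/m)² = (1×0.0480)² = 0.00230;  (1·δv/v)² = (1×0.0834)² = 0.00696
δp/p = √(0.00926) = 0.0962

9.62%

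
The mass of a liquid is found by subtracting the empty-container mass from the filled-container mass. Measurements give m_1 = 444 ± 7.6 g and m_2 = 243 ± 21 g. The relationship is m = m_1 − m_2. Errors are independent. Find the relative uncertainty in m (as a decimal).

Each term contributes (cᵢ δxᵢ)² to (δm)²:
  (δm_1)² = 57.8;  (δm_2)² = 441
δm = √(499) = 22.3 g
m = 201 g, so δm/m = 22.3/201 = 0.111.

0.111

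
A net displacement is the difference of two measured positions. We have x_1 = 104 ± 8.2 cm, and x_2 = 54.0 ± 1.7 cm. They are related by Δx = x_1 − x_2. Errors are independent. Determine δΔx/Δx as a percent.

Absolute uncertainties add in quadrature for a linear combination:
  (δx_1)² = 67.2;  (δx_2)² = 2.89
δΔx = √(70.1) = 8.37 cm
Δx = 50.0 cm, so δΔx/Δx = 8.37/50.0 = 0.167.

16.7%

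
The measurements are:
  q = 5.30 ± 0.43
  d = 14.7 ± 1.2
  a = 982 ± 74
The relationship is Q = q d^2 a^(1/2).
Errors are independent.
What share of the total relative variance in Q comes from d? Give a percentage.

76.9%

(δQ/Q)² = (1·δq/q)² + (2·δd/d)² + (½·δa/a)²
  q term: (1×0.0811)² = 0.00658
  d term: (2×0.0816)² = 0.0267
  a term: (0.5×0.0754)² = 0.00142
Total = 0.0347. Share from d = 0.0267/0.0347 = 0.769.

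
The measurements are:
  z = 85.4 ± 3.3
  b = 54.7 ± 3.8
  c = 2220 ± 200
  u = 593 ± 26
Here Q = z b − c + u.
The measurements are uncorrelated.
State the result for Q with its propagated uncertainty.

3040 ± 423

Let p = z·b = 4670. δp/p = √((1·δz/z)² + (1·δb/b)²) = √(0.00149 + 0.00483) = 0.0795, so δp = 371.
Q = p − c + u: δQ = √(δp² + δc² + δu²) = √(1.38e+05 + 40000 + 676) = 423
Q = 3040.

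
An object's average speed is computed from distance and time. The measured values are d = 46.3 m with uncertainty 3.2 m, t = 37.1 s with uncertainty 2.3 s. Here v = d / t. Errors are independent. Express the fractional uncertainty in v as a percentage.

Products/powers → add relative errors in quadrature, weighted by exponent:
  (1·δd/d)² = (1×0.0691)² = 0.00478;  (-1·δt/t)² = (-1×0.0620)² = 0.00384
δv/v = √(0.00862) = 0.0928

9.28%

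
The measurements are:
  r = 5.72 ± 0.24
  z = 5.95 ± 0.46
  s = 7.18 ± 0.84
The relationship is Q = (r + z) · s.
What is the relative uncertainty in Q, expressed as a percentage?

Let u = r + z = 11.7. δu = √(δr² + δz²) = √(0.0576 + 0.212) = 0.519, so δu/u = 0.0445.
Q is then a monomial in u, s:
δQ/Q = √((δu/u)² + (1·δs/s)²) = √(0.00198 + 0.0137) = 0.125

12.5%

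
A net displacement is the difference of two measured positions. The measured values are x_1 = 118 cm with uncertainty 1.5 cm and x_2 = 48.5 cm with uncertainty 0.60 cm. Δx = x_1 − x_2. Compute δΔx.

1.62 cm

For a sum/difference, combine absolute errors in quadrature:
  (δx_1)² = 2.25;  (δx_2)² = 0.360
δΔx = √(2.61) = 1.62 cm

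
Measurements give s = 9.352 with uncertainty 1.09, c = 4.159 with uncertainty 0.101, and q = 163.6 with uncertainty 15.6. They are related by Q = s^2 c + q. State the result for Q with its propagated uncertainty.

527.3 ± 86.7

Let p = s^2·c = 363.7. δp/p = √((2·δs/s)² + (1·δc/c)²) = √(0.0543 + 0.000590) = 0.234, so δp = 85.2.
Q = p + q: δQ = √(δp² + δq²) = √(7270 + 243) = 86.7
Q = 527.3.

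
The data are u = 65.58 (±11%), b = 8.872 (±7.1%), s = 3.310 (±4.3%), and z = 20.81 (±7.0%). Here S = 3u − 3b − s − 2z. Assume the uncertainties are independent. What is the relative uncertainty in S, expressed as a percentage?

17.5%

Sums and differences: (δS)² = Σ (cᵢ δxᵢ)².
  (3·δu)² = 468;  (3·δb)² = 3.57;  (δs)² = 0.0203;  (2·δz)² = 8.49
δS = √(480) = 21.9
S = 125.2, so δS/S = 21.9/125.2 = 0.175.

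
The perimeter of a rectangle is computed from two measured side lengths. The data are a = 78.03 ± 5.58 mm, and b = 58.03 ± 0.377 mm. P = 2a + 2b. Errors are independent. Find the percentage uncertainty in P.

Sums and differences: (δP)² = Σ (cᵢ δxᵢ)².
  (2·δa)² = 125;  (2·δb)² = 0.569
δP = √(125) = 11.2 mm
P = 272.1 mm, so δP/P = 11.2/272.1 = 0.0411.

4.11%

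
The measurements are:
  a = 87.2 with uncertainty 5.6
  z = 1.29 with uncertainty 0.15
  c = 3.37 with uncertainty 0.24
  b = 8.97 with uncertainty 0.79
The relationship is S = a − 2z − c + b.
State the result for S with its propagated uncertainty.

90.2 ± 5.67

For a sum/difference, combine absolute errors in quadrature:
  (δa)² = 31.4;  (2·δz)² = 0.0900;  (δc)² = 0.0576;  (δb)² = 0.624
δS = √(32.1) = 5.67
S = 90.2.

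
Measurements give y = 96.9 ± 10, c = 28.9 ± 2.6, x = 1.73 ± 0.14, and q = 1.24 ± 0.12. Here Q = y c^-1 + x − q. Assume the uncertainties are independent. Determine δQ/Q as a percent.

12.9%

Let p = y·c^-1 = 3.35. δp/p = √((1·δy/y)² + (-1·δc/c)²) = √(0.0107 + 0.00809) = 0.137, so δp = 0.459.
Q = p + x − q: δQ = √(δp² + δx² + δq²) = √(0.211 + 0.0196 + 0.0144) = 0.495
Q = 3.84, so δQ/Q = 0.495/3.84 = 0.129.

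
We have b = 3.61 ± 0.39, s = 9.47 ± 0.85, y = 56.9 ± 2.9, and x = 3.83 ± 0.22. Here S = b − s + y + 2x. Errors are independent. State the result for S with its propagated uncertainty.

S is a linear combination, so absolute uncertainties add in quadrature:
  (δb)² = 0.152;  (δs)² = 0.722;  (δy)² = 8.41;  (2·δx)² = 0.194
δS = √(9.48) = 3.08
S = 58.7.

58.7 ± 3.08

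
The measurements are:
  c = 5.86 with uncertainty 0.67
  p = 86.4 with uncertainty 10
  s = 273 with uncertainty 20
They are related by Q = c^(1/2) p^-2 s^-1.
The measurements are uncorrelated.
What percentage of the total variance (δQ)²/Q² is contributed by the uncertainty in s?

(δQ/Q)² = (½·δc/c)² + (-2·δp/p)² + (-1·δs/s)²
  c term: (0.5×0.114)² = 0.00327
  p term: (-2×0.116)² = 0.0536
  s term: (-1×0.0733)² = 0.00537
Total = 0.0622. Share from s = 0.00537/0.0622 = 0.0863.

8.63%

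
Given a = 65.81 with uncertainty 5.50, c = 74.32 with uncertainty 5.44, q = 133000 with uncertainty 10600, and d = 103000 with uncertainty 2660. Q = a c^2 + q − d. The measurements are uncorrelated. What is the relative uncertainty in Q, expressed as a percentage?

Let p = a·c^2 = 363500. δp/p = √((1·δa/a)² + (2·δc/c)²) = √(0.00698 + 0.0214) = 0.169, so δp = 61300.
Q = p + q − d: δQ = √(δp² + δq² + δd²) = √(3.75e+09 + 1.12e+08 + 7.08e+06) = 62200
Q = 393500, so δQ/Q = 62200/393500 = 0.158.

15.8%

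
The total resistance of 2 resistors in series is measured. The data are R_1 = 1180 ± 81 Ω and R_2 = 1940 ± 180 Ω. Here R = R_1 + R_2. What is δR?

For a sum/difference, combine absolute errors in quadrature:
  (δR_1)² = 6560;  (δR_2)² = 32400
δR = √(39000) = 197 Ω

197 Ω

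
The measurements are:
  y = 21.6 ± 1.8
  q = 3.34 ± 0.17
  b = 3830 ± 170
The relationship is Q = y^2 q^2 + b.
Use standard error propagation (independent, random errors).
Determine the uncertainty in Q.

1030

Let p = y^2·q^2 = 5200. δp/p = √((2·δy/y)² + (2·δq/q)²) = √(0.0278 + 0.0104) = 0.195, so δp = 1020.
Q = p + b: δQ = √(δp² + δb²) = √(1.03e+06 + 28900) = 1030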